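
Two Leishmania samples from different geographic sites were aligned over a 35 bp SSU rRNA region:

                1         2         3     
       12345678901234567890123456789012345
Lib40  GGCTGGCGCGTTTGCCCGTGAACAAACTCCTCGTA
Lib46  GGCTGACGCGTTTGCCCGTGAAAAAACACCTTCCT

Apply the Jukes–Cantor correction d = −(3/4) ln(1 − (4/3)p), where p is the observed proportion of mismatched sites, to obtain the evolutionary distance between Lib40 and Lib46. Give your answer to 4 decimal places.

0.2326

Mismatches occur at site 6 (G→A), site 23 (C→A), site 28 (T→A), site 32 (C→T), site 33 (G→C), site 34 (T→C), site 35 (A→T).
p = 7/35 = 0.200000.
d = −0.75 · ln(1 − (4/3)·0.200000) = −0.75 · ln(0.733333) = −0.75 · (-0.310155) = 0.2326.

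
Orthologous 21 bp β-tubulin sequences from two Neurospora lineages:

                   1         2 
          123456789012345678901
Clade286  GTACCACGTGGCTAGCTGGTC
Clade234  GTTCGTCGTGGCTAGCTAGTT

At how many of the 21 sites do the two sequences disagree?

5

The sequences differ at positions 3 (A/T), 5 (C/G), 6 (A/T), 18 (G/A), 21 (C/T).
That gives 5 mismatches out of 21 aligned sites, so the Hamming distance is 5.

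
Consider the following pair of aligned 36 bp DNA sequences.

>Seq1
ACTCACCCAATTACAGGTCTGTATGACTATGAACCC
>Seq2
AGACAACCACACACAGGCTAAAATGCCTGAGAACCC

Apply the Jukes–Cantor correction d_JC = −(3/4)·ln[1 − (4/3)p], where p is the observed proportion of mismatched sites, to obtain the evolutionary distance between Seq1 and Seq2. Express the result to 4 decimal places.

Differing sites — 2:C/G; 3:T/A; 6:C/A; 10:A/C; 11:T/A; 12:T/C; 18:T/C; 19:C/T; 20:T/A; 21:G/A; 22:T/A; 26:A/C; 29:A/G; 30:T/A.
p = 14/36 = 0.388889.
d = −0.75 · ln(1 − (4/3)·0.388889) = −0.75 · ln(0.481481) = −0.75 · (-0.730889) = 0.5482.

0.5482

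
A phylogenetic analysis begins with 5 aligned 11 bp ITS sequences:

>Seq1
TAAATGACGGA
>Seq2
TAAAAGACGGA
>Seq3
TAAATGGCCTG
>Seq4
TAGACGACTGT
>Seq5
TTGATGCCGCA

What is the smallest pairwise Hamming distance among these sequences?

Pairwise Hamming distances:
  Seq1 vs Seq2: 1
  Seq1 vs Seq3: 4
  Seq1 vs Seq4: 4
  Seq1 vs Seq5: 4
  Seq2 vs Seq3: 5
  Seq2 vs Seq4: 4
  Seq2 vs Seq5: 5
  Seq3 vs Seq4: 6
  Seq3 vs Seq5: 6
  Seq4 vs Seq5: 6
The smallest is 1, between Seq1 and Seq2.

1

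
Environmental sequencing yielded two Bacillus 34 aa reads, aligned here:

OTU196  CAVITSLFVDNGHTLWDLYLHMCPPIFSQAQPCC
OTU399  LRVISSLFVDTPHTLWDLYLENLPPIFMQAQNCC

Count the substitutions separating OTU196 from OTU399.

10

Differing sites — 1:C/L; 2:A/R; 5:T/S; 11:N/T; 12:G/P; 21:H/E; 22:M/N; 23:C/L; 28:S/M; 32:P/N.
That gives 10 mismatches out of 34 aligned sites, so the Hamming distance is 10.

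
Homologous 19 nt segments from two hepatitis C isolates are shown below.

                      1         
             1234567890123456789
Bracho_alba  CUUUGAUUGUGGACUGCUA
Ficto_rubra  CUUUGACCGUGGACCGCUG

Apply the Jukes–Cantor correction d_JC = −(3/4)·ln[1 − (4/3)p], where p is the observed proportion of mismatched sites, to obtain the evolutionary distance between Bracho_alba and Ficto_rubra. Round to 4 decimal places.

0.2471

The sequences differ at positions 7 (U/C), 8 (U/C), 15 (U/C), 19 (A/G).
p = 4/19 = 0.210526.
d = −0.75 · ln(1 − (4/3)·0.210526) = −0.75 · ln(0.719299) = −0.75 · (-0.329478) = 0.2471.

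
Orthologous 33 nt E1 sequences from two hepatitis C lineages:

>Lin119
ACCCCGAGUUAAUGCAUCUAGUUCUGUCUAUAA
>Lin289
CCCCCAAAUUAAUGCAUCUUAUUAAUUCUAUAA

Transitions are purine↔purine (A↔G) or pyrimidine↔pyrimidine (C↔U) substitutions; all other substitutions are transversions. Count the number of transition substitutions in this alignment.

3

Differing sites — 1:A/C (Tv); 6:G/A (Ti); 8:G/A (Ti); 20:A/U (Tv); 21:G/A (Ti); 24:C/A (Tv); 25:U/A (Tv); 26:G/U (Tv).
Of the 8 differences, 3 transitions and 5 transversions, so the answer is 3.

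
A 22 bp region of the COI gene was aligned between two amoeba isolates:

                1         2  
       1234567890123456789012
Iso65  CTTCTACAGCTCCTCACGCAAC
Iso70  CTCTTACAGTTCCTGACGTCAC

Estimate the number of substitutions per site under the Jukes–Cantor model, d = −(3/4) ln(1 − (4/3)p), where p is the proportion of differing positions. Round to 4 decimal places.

The sequences differ at positions 3 (T/C), 4 (C/T), 10 (C/T), 15 (C/G), 19 (C/T), 20 (A/C).
p = 6/22 = 0.272727.
d = −0.75 · ln(1 − (4/3)·0.272727) = −0.75 · ln(0.636364) = −0.75 · (-0.451985) = 0.3390.

0.3390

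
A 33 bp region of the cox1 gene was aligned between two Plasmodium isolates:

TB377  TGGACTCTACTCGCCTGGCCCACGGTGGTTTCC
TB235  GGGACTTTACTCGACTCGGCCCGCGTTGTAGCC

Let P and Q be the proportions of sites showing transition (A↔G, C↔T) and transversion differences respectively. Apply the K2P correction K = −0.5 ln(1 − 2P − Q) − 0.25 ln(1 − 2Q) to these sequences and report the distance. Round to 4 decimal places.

Differing sites — 1:T/G (Tv); 7:C/T (Ti); 14:C/A (Tv); 17:G/C (Tv); 19:C/G (Tv); 22:A/C (Tv); 23:C/G (Tv); 24:G/C (Tv); 27:G/T (Tv); 30:T/A (Tv); 31:T/G (Tv).
Of the 11 differences, 1 transition and 10 transversions over 33 sites: P = 1/33 = 0.030303, Q = 10/33 = 0.303030.
d = −0.5·ln(0.636364) − 0.25·ln(0.393940) = −0.5·(-0.451985) − 0.25·(-0.931557) = 0.4589.

0.4589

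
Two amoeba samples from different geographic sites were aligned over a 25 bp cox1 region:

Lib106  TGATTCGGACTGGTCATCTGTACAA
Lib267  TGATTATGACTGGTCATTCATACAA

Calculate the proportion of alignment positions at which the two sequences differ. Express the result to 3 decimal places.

0.200

Differing sites — 6:C/A; 7:G/T; 18:C/T; 19:T/C; 20:G/A.
There are 5 differences over 25 sites, so p = 5/25 = 0.200.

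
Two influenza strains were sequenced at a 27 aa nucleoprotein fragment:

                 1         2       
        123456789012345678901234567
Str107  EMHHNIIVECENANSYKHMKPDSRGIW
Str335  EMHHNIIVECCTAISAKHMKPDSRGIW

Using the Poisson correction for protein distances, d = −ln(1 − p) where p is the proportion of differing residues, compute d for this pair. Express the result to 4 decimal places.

Mismatches occur at site 11 (E→C), site 12 (N→T), site 14 (N→I), site 16 (Y→A).
p = 4/27 = 0.148148.
d = −ln(1 − 0.148148) = −ln(0.851852) = 0.1603.

0.1603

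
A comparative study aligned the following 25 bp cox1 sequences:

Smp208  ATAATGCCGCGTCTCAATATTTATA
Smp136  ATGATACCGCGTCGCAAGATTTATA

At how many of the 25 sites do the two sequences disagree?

4

The sequences differ at positions 3 (A/G), 6 (G/A), 14 (T/G), 18 (T/G).
That gives 4 mismatches out of 25 aligned sites, so the Hamming distance is 4.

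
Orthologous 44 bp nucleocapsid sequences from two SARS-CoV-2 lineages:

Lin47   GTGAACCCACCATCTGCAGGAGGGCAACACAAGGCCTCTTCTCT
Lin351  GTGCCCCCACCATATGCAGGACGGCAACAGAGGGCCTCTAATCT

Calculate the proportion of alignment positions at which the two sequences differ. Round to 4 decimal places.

The sequences differ at positions 4 (A/C), 5 (A/C), 14 (C/A), 22 (G/C), 30 (C/G), 32 (A/G), 40 (T/A), 41 (C/A).
There are 8 differences over 44 sites, so p = 8/44 = 0.1818.

0.1818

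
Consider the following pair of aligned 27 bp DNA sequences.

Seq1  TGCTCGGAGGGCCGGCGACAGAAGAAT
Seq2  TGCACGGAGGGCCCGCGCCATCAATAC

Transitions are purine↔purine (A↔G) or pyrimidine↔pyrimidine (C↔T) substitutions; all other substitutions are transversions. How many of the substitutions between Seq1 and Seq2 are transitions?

Mismatches occur at site 4 (T↔A, transversion), site 14 (G↔C, transversion), site 18 (A↔C, transversion), site 21 (G↔T, transversion), site 22 (A↔C, transversion), site 24 (G↔A, transition), site 25 (A↔T, transversion), site 27 (T↔C, transition).
Of the 8 differences, 2 transitions and 6 transversions, so the answer is 2.

2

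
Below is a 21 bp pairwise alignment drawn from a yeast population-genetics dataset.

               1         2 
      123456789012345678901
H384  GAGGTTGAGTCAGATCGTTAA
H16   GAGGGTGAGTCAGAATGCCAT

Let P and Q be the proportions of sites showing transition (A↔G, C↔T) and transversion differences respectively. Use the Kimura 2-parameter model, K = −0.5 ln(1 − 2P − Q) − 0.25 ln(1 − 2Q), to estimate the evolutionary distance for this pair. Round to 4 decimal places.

0.3639

Differing sites — 5:T/G (Tv); 15:T/A (Tv); 16:C/T (Ti); 18:T/C (Ti); 19:T/C (Ti); 21:A/T (Tv).
Of the 6 differences, 3 transitions and 3 transversions over 21 sites: P = 3/21 = 0.142857, Q = 3/21 = 0.142857.
d = −0.5·ln(0.571429) − 0.25·ln(0.714286) = −0.5·(-0.559615) − 0.25·(-0.336472) = 0.3639.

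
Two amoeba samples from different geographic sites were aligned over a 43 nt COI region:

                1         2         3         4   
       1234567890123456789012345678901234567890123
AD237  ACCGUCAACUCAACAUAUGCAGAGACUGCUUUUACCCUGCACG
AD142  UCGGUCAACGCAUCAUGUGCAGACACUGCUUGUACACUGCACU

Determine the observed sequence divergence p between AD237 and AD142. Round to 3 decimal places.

Mismatches occur at site 1 (A↔U), site 3 (C↔G), site 10 (U↔G), site 13 (A↔U), site 17 (A↔G), site 24 (G↔C), site 32 (U↔G), site 36 (C↔A), site 43 (G↔U).
There are 9 differences over 43 sites, so p = 9/43 = 0.209.

0.209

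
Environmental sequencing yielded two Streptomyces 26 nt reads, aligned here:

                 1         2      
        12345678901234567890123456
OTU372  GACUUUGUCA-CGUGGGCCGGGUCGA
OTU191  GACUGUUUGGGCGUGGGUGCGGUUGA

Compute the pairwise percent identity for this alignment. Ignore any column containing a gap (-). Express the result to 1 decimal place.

68.0%

Excluding the 1 gap column leaves 25 comparable sites.
Differing sites — 5:U/G; 7:G/U; 9:C/G; 10:A/G; 18:C/U; 19:C/G; 20:G/C; 24:C/U.
17 of the 25 comparable sites match, so the percent identity is 17/25 × 100 = 68.0%.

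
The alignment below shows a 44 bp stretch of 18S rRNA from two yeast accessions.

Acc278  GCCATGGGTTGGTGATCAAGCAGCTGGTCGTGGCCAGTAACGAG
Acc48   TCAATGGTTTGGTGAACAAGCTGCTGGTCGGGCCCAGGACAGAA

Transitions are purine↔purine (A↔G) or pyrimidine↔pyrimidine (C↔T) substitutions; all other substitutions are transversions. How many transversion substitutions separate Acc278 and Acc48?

10

The sequences differ at positions 1 (G/T, transversion), 3 (C/A, transversion), 8 (G/T, transversion), 16 (T/A, transversion), 22 (A/T, transversion), 31 (T/G, transversion), 33 (G/C, transversion), 38 (T/G, transversion), 40 (A/C, transversion), 41 (C/A, transversion), 44 (G/A, transition).
Of the 11 differences, 1 transition and 10 transversions, so the answer is 10.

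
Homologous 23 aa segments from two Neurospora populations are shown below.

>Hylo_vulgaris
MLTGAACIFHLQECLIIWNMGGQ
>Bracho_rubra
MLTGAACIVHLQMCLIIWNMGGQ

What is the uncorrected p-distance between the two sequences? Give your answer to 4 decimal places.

Mismatches occur at site 9 (F→V), site 13 (E→M).
There are 2 differences over 23 sites, so p = 2/23 = 0.0870.

0.0870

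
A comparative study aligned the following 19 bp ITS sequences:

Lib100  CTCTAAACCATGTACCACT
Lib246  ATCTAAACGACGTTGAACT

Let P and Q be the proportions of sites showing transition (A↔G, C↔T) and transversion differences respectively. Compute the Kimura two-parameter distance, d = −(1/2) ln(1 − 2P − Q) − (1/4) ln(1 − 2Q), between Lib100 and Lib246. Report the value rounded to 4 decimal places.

Differing sites — 1:C/A (Tv); 9:C/G (Tv); 11:T/C (Ti); 14:A/T (Tv); 15:C/G (Tv); 16:C/A (Tv).
Of the 6 differences, 1 transition and 5 transversions over 19 sites: P = 1/19 = 0.052632, Q = 5/19 = 0.263158.
d = −0.5·ln(0.631578) − 0.25·ln(0.473684) = −0.5·(-0.459534) − 0.25·(-0.747215) = 0.4166.

0.4166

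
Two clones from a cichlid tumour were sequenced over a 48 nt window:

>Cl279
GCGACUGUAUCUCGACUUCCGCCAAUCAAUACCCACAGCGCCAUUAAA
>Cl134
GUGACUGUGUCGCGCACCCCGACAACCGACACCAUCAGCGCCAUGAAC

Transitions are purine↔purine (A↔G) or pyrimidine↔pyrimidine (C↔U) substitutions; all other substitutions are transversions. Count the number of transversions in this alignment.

8

Mismatches occur at site 2 (C→U, transition), site 9 (A→G, transition), site 12 (U→G, transversion), site 15 (A→C, transversion), site 16 (C→A, transversion), site 17 (U→C, transition), site 18 (U→C, transition), site 22 (C→A, transversion), site 26 (U→C, transition), site 28 (A→G, transition), site 30 (U→C, transition), site 34 (C→A, transversion), site 35 (A→U, transversion), site 45 (U→G, transversion), site 48 (A→C, transversion).
Of the 15 differences, 7 transitions and 8 transversions, so the answer is 8.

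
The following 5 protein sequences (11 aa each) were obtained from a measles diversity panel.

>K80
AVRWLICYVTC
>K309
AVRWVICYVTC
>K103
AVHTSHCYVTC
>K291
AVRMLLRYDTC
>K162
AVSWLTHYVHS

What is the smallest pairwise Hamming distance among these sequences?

Pairwise Hamming distances:
  K80 vs K309: 1
  K80 vs K103: 4
  K80 vs K291: 4
  K80 vs K162: 5
  K309 vs K103: 4
  K309 vs K291: 5
  K309 vs K162: 6
  K103 vs K291: 6
  K103 vs K162: 7
  K291 vs K162: 7
The smallest is 1, between K80 and K309.

1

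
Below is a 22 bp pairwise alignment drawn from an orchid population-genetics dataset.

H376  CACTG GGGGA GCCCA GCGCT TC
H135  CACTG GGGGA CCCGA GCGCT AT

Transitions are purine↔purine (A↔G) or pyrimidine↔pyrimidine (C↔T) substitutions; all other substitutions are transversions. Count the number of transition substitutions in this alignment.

The sequences differ at positions 11 (G/C, transversion), 14 (C/G, transversion), 21 (T/A, transversion), 22 (C/T, transition).
Of the 4 differences, 1 transition and 3 transversions, so the answer is 1.

1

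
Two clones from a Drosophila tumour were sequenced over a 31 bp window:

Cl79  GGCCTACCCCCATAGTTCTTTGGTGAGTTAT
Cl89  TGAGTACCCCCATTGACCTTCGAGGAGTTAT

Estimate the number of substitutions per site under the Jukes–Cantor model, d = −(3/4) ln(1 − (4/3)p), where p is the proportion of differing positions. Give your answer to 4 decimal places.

0.3672

Differing sites — 1:G/T; 3:C/A; 4:C/G; 14:A/T; 16:T/A; 17:T/C; 21:T/C; 23:G/A; 24:T/G.
p = 9/31 = 0.290323.
d = −0.75 · ln(1 − (4/3)·0.290323) = −0.75 · ln(0.612903) = −0.75 · (-0.489549) = 0.3672.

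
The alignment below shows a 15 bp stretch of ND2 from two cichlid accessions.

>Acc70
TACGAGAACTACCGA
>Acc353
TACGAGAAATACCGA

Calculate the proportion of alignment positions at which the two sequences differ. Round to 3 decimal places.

0.067

The sequences differ at position 9 (C/A).
There are 1 differences over 15 sites, so p = 1/15 = 0.067.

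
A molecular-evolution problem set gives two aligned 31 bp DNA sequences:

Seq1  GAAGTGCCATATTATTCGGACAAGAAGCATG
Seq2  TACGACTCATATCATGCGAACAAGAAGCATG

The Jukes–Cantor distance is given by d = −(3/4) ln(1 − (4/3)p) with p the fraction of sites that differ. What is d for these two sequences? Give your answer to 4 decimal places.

Mismatches occur at site 1 (G/T), site 3 (A/C), site 5 (T/A), site 6 (G/C), site 7 (C/T), site 13 (T/C), site 16 (T/G), site 19 (G/A).
p = 8/31 = 0.258065.
d = −0.75 · ln(1 − (4/3)·0.258065) = −0.75 · ln(0.655913) = −0.75 · (-0.421727) = 0.3163.

0.3163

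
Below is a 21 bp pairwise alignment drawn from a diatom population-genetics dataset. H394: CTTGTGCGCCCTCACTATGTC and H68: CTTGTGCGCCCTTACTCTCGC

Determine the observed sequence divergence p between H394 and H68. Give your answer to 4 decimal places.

Mismatches occur at site 13 (C↔T), site 17 (A↔C), site 19 (G↔C), site 20 (T↔G).
There are 4 differences over 21 sites, so p = 4/21 = 0.1905.

0.1905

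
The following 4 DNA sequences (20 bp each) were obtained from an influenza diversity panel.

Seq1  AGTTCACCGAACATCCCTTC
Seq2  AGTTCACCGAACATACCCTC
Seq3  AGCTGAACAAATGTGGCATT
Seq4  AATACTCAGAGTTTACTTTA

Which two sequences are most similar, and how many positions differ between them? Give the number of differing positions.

Pairwise Hamming distances:
  Seq1 vs Seq2: 2
  Seq1 vs Seq3: 10
  Seq1 vs Seq4: 10
  Seq2 vs Seq3: 10
  Seq2 vs Seq4: 10
  Seq3 vs Seq4: 15
The smallest is 2, between Seq1 and Seq2.

2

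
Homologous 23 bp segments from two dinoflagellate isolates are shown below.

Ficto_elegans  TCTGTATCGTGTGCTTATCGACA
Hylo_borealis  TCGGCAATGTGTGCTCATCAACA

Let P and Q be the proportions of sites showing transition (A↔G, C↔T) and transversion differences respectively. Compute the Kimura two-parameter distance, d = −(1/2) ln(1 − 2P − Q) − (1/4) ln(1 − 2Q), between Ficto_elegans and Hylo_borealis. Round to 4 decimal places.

Mismatches occur at site 3 (T/G, transversion), site 5 (T/C, transition), site 7 (T/A, transversion), site 8 (C/T, transition), site 16 (T/C, transition), site 20 (G/A, transition).
Of the 6 differences, 4 transitions and 2 transversions over 23 sites: P = 4/23 = 0.173913, Q = 2/23 = 0.086957.
d = −0.5·ln(0.565217) − 0.25·ln(0.826086) = −0.5·(-0.570546) − 0.25·(-0.191056) = 0.3330.

0.3330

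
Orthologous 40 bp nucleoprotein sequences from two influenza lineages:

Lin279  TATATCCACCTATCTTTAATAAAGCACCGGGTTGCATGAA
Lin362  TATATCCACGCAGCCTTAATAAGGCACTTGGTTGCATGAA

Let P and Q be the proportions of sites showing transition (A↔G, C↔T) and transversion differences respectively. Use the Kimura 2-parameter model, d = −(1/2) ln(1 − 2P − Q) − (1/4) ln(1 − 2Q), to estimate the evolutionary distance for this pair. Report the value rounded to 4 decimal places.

0.2014

Differing sites — 10:C/G (Tv); 11:T/C (Ti); 13:T/G (Tv); 15:T/C (Ti); 23:A/G (Ti); 28:C/T (Ti); 29:G/T (Tv).
Of the 7 differences, 4 transitions and 3 transversions over 40 sites: P = 4/40 = 0.100000, Q = 3/40 = 0.075000.
d = −0.5·ln(0.725000) − 0.25·ln(0.850000) = −0.5·(-0.321584) − 0.25·(-0.162519) = 0.2014.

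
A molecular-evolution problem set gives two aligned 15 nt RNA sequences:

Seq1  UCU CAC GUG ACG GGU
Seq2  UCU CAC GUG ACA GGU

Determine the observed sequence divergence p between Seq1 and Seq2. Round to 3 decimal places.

0.067

Differing sites — 12:G/A.
There are 1 differences over 15 sites, so p = 1/15 = 0.067.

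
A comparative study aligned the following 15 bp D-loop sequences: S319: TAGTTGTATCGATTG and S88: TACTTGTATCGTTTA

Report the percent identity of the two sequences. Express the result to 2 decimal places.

80.00%

Mismatches occur at site 3 (G→C), site 12 (A→T), site 15 (G→A).
12 of the 15 sites match, so the percent identity is 12/15 × 100 = 80.00%.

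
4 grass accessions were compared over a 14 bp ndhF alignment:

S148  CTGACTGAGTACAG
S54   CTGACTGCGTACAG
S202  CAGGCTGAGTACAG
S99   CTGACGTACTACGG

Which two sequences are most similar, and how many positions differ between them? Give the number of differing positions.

Pairwise Hamming distances:
  S148 vs S54: 1
  S148 vs S202: 2
  S148 vs S99: 4
  S54 vs S202: 3
  S54 vs S99: 5
  S202 vs S99: 6
The smallest is 1, between S148 and S54.

1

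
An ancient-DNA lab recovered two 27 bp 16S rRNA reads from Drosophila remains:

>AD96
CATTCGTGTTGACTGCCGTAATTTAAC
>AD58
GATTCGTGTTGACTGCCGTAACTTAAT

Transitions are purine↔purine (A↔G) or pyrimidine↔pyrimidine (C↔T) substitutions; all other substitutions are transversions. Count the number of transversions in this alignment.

Differing sites — 1:C/G (Tv); 22:T/C (Ti); 27:C/T (Ti).
Of the 3 differences, 2 transitions and 1 transversion, so the answer is 1.

1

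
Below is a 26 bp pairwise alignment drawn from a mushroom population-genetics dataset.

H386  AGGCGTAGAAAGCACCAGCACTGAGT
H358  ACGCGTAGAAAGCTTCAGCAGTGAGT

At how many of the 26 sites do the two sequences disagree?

4

Differing sites — 2:G/C; 14:A/T; 15:C/T; 21:C/G.
That gives 4 mismatches out of 26 aligned sites, so the Hamming distance is 4.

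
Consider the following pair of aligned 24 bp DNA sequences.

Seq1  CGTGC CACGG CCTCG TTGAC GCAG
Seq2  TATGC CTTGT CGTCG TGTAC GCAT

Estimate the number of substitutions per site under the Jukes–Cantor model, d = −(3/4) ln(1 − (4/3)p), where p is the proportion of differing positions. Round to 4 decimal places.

Differing sites — 1:C/T; 2:G/A; 7:A/T; 8:C/T; 10:G/T; 12:C/G; 17:T/G; 18:G/T; 24:G/T.
p = 9/24 = 0.375000.
d = −0.75 · ln(1 − (4/3)·0.375000) = −0.75 · ln(0.500000) = −0.75 · (-0.693147) = 0.5199.

0.5199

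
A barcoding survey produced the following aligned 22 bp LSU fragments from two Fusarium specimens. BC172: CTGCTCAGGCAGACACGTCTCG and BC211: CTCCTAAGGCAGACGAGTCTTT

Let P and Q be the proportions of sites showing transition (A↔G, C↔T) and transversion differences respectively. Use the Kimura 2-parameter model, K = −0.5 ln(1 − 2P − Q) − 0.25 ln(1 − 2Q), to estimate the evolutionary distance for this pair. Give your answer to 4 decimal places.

Mismatches occur at site 3 (G→C, transversion), site 6 (C→A, transversion), site 15 (A→G, transition), site 16 (C→A, transversion), site 21 (C→T, transition), site 22 (G→T, transversion).
Of the 6 differences, 2 transitions and 4 transversions over 22 sites: P = 2/22 = 0.090909, Q = 4/22 = 0.181818.
d = −0.5·ln(0.636364) − 0.25·ln(0.636364) = −0.5·(-0.451985) − 0.25·(-0.451985) = 0.3390.

0.3390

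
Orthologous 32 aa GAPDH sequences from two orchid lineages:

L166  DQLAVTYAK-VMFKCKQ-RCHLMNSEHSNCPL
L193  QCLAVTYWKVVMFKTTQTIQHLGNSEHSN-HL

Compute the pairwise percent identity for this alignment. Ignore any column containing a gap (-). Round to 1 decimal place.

Excluding the 3 gap columns leaves 29 comparable sites.
Differing sites — 1:D/Q; 2:Q/C; 8:A/W; 15:C/T; 16:K/T; 19:R/I; 20:C/Q; 23:M/G; 31:P/H.
20 of the 29 comparable sites match, so the percent identity is 20/29 × 100 = 69.0%.

69.0%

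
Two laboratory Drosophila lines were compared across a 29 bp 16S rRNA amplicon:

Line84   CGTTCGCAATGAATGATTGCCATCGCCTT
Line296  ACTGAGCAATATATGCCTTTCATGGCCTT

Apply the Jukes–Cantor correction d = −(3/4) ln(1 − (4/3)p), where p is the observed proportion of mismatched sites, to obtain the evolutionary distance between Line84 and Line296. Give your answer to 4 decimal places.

The sequences differ at positions 1 (C/A), 2 (G/C), 4 (T/G), 5 (C/A), 11 (G/A), 12 (A/T), 16 (A/C), 17 (T/C), 19 (G/T), 20 (C/T), 24 (C/G).
p = 11/29 = 0.379310.
d = −0.75 · ln(1 − (4/3)·0.379310) = −0.75 · ln(0.494253) = −0.75 · (-0.704708) = 0.5285.

0.5285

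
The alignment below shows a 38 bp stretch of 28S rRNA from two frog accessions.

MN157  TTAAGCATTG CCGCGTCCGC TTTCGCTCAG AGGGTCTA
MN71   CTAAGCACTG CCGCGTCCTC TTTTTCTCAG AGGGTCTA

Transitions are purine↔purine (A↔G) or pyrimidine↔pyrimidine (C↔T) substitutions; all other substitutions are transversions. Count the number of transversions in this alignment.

2

The sequences differ at positions 1 (T/C, transition), 8 (T/C, transition), 19 (G/T, transversion), 24 (C/T, transition), 25 (G/T, transversion).
Of the 5 differences, 3 transitions and 2 transversions, so the answer is 2.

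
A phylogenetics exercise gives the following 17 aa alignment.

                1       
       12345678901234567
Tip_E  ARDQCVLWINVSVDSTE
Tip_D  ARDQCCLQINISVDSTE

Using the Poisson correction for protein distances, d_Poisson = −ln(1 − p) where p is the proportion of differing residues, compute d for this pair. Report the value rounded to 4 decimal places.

0.1942

The sequences differ at positions 6 (V/C), 8 (W/Q), 11 (V/I).
p = 3/17 = 0.176471.
d = −ln(1 − 0.176471) = −ln(0.823529) = 0.1942.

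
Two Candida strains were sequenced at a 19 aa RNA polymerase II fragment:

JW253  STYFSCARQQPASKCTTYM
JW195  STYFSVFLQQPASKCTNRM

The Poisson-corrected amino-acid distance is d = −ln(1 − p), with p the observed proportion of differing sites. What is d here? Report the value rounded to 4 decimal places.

0.3054

Mismatches occur at site 6 (C→V), site 7 (A→F), site 8 (R→L), site 17 (T→N), site 18 (Y→R).
p = 5/19 = 0.263158.
d = −ln(1 − 0.263158) = −ln(0.736842) = 0.3054.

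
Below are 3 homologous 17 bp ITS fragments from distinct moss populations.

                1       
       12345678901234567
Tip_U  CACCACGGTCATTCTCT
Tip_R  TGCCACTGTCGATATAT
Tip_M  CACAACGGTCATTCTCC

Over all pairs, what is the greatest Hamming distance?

9

Pairwise Hamming distances:
  Tip_U vs Tip_R: 7
  Tip_U vs Tip_M: 2
  Tip_R vs Tip_M: 9
The largest is 9, between Tip_R and Tip_M.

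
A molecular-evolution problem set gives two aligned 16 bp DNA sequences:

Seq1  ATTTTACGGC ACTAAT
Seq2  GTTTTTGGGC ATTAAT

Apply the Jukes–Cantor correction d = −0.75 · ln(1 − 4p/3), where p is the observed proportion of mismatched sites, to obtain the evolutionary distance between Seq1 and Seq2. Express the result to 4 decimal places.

0.3041

Mismatches occur at site 1 (A↔G), site 6 (A↔T), site 7 (C↔G), site 12 (C↔T).
p = 4/16 = 0.250000.
d = −0.75 · ln(1 − (4/3)·0.250000) = −0.75 · ln(0.666667) = −0.75 · (-0.405465) = 0.3041.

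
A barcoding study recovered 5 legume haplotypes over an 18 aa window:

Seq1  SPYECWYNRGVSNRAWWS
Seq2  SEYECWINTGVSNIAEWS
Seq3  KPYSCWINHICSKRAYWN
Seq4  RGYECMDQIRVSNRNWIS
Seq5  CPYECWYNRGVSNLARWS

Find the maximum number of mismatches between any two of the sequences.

14

Pairwise Hamming distances:
  Seq1 vs Seq2: 5
  Seq1 vs Seq3: 9
  Seq1 vs Seq4: 9
  Seq1 vs Seq5: 3
  Seq2 vs Seq3: 10
  Seq2 vs Seq4: 11
  Seq2 vs Seq5: 6
  Seq3 vs Seq4: 14
  Seq3 vs Seq5: 10
  Seq4 vs Seq5: 11
The largest is 14, between Seq3 and Seq4.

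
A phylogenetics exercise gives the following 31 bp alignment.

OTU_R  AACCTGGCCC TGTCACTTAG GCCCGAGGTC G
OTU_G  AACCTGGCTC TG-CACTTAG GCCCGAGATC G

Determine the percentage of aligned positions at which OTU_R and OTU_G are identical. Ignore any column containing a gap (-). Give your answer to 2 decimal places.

Excluding the 1 gap column leaves 30 comparable sites.
Mismatches occur at site 9 (C↔T), site 28 (G↔A).
28 of the 30 comparable sites match, so the percent identity is 28/30 × 100 = 93.33%.

93.33%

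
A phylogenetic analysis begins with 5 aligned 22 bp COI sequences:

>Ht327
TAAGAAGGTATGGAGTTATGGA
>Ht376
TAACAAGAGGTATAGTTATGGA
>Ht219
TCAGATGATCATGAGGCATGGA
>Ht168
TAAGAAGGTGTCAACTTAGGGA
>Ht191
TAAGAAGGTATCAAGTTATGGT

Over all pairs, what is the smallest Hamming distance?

Pairwise Hamming distances:
  Ht327 vs Ht376: 6
  Ht327 vs Ht219: 8
  Ht327 vs Ht168: 5
  Ht327 vs Ht191: 3
  Ht376 vs Ht219: 10
  Ht376 vs Ht168: 7
  Ht376 vs Ht191: 7
  Ht219 vs Ht168: 11
  Ht219 vs Ht191: 10
  Ht168 vs Ht191: 4
The smallest is 3, between Ht327 and Ht191.

3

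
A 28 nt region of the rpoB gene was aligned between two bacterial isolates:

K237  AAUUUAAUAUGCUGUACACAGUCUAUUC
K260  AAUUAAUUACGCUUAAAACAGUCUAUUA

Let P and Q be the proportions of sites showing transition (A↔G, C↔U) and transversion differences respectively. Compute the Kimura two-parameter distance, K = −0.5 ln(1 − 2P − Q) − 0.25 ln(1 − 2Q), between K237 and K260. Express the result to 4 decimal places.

Mismatches occur at site 5 (U/A, transversion), site 7 (A/U, transversion), site 10 (U/C, transition), site 14 (G/U, transversion), site 15 (U/A, transversion), site 17 (C/A, transversion), site 28 (C/A, transversion).
Of the 7 differences, 1 transition and 6 transversions over 28 sites: P = 1/28 = 0.035714, Q = 6/28 = 0.214286.
d = −0.5·ln(0.714286) − 0.25·ln(0.571428) = −0.5·(-0.336472) − 0.25·(-0.559617) = 0.3081.

0.3081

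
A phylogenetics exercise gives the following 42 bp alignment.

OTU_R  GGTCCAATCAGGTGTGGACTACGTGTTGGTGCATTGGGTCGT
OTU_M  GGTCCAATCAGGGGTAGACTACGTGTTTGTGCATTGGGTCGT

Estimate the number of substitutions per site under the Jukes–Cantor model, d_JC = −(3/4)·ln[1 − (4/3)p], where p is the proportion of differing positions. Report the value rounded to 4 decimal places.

0.0751

Mismatches occur at site 13 (T/G), site 16 (G/A), site 28 (G/T).
p = 3/42 = 0.071429.
d = −0.75 · ln(1 − (4/3)·0.071429) = −0.75 · ln(0.904761) = −0.75 · (-0.100084) = 0.0751.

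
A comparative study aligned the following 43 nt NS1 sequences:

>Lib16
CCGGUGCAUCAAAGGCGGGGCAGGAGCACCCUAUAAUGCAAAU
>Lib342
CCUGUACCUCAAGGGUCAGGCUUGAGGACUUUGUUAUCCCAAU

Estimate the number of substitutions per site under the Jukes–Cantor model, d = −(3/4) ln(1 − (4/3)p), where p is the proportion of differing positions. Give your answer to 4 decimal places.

Differing sites — 3:G/U; 6:G/A; 8:A/C; 13:A/G; 16:C/U; 17:G/C; 18:G/A; 22:A/U; 23:G/U; 27:C/G; 30:C/U; 31:C/U; 33:A/G; 35:A/U; 38:G/C; 40:A/C.
p = 16/43 = 0.372093.
d = −0.75 · ln(1 − (4/3)·0.372093) = −0.75 · ln(0.503876) = −0.75 · (-0.685425) = 0.5141.

0.5141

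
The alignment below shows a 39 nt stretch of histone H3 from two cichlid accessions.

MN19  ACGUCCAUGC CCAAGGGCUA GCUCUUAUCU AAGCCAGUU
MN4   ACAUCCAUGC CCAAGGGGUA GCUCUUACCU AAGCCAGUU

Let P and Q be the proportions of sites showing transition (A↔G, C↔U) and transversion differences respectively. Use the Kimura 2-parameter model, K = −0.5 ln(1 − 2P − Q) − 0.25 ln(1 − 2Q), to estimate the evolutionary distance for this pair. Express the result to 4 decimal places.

0.0818

Differing sites — 3:G/A (Ti); 18:C/G (Tv); 28:U/C (Ti).
Of the 3 differences, 2 transitions and 1 transversion over 39 sites: P = 2/39 = 0.051282, Q = 1/39 = 0.025641.
d = −0.5·ln(0.871795) − 0.25·ln(0.948718) = −0.5·(-0.137201) − 0.25·(-0.052644) = 0.0818.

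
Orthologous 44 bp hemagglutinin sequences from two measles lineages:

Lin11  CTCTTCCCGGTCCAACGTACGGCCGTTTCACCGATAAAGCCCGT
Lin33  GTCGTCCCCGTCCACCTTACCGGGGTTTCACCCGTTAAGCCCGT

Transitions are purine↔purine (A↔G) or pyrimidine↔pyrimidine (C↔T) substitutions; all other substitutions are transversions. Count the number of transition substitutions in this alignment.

The sequences differ at positions 1 (C/G, transversion), 4 (T/G, transversion), 9 (G/C, transversion), 15 (A/C, transversion), 17 (G/T, transversion), 21 (G/C, transversion), 23 (C/G, transversion), 24 (C/G, transversion), 33 (G/C, transversion), 34 (A/G, transition), 36 (A/T, transversion).
Of the 11 differences, 1 transition and 10 transversions, so the answer is 1.

1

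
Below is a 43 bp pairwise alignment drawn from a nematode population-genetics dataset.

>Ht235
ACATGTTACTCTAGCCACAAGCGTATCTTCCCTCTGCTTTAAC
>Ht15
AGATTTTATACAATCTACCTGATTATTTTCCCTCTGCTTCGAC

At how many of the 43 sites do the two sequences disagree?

Differing sites — 2:C/G; 5:G/T; 9:C/T; 10:T/A; 12:T/A; 14:G/T; 16:C/T; 19:A/C; 20:A/T; 22:C/A; 23:G/T; 27:C/T; 40:T/C; 41:A/G.
That gives 14 mismatches out of 43 aligned sites, so the Hamming distance is 14.

14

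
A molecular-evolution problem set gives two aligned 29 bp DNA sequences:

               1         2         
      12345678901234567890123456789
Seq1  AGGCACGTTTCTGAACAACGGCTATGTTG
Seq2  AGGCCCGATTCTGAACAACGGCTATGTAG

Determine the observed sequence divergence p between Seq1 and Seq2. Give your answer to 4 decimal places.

Mismatches occur at site 5 (A→C), site 8 (T→A), site 28 (T→A).
There are 3 differences over 29 sites, so p = 3/29 = 0.1034.

0.1034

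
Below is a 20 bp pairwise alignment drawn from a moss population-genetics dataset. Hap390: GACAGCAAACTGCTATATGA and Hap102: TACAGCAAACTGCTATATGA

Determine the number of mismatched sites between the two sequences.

1

Differing sites — 1:G/T.
That gives 1 mismatch out of 20 aligned sites, so the Hamming distance is 1.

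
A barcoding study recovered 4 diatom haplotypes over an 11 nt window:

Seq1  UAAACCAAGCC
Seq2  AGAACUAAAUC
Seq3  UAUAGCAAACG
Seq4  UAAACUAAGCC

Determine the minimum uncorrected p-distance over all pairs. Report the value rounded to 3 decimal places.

0.091

Pairwise Hamming distances:
  Seq1 vs Seq2: 5
  Seq1 vs Seq3: 4
  Seq1 vs Seq4: 1
  Seq2 vs Seq3: 7
  Seq2 vs Seq4: 4
  Seq3 vs Seq4: 5
The smallest is 1 mismatch, between Seq1 and Seq4; p = 1/11 = 0.091.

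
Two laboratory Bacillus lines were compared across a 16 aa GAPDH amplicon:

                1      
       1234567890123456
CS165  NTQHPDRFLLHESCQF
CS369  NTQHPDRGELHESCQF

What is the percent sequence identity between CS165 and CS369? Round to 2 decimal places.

Mismatches occur at site 8 (F→G), site 9 (L→E).
14 of the 16 sites match, so the percent identity is 14/16 × 100 = 87.50%.

87.50%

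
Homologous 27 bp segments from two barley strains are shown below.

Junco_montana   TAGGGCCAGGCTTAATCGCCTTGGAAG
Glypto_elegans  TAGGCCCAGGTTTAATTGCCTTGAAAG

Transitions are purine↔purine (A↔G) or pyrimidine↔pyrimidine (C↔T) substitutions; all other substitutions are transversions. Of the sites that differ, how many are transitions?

3

Differing sites — 5:G/C (Tv); 11:C/T (Ti); 17:C/T (Ti); 24:G/A (Ti).
Of the 4 differences, 3 transitions and 1 transversion, so the answer is 3.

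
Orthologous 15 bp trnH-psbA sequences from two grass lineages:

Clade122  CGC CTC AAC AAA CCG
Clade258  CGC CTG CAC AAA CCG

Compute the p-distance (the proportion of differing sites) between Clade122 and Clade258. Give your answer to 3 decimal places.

Mismatches occur at site 6 (C/G), site 7 (A/C).
There are 2 differences over 15 sites, so p = 2/15 = 0.133.

0.133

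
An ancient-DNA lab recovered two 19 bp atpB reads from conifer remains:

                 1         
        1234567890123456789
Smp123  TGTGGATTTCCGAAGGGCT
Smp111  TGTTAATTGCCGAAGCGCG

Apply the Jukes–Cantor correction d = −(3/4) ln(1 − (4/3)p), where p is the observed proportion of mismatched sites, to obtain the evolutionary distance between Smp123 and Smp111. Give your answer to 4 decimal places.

Differing sites — 4:G/T; 5:G/A; 9:T/G; 16:G/C; 19:T/G.
p = 5/19 = 0.263158.
d = −0.75 · ln(1 − (4/3)·0.263158) = −0.75 · ln(0.649123) = −0.75 · (-0.432133) = 0.3241.

0.3241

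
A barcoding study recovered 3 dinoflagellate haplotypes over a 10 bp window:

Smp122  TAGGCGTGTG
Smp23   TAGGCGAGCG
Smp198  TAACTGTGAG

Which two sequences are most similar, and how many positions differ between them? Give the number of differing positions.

2

Pairwise Hamming distances:
  Smp122 vs Smp23: 2
  Smp122 vs Smp198: 4
  Smp23 vs Smp198: 5
The smallest is 2, between Smp122 and Smp23.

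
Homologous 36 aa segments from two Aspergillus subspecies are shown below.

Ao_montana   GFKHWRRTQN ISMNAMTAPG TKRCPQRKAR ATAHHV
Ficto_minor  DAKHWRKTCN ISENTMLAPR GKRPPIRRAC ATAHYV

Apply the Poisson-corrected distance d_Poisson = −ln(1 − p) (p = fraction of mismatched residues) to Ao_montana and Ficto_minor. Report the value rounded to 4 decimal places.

The sequences differ at positions 1 (G/D), 2 (F/A), 7 (R/K), 9 (Q/C), 13 (M/E), 15 (A/T), 17 (T/L), 20 (G/R), 21 (T/G), 24 (C/P), 26 (Q/I), 28 (K/R), 30 (R/C), 35 (H/Y).
p = 14/36 = 0.388889.
d = −ln(1 − 0.388889) = −ln(0.611111) = 0.4925.

0.4925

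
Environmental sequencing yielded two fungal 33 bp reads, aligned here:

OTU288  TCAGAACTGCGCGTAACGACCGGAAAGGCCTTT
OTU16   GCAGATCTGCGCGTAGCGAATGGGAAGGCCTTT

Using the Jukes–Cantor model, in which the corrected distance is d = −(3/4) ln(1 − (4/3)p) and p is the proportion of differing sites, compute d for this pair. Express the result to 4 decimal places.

The sequences differ at positions 1 (T/G), 6 (A/T), 16 (A/G), 20 (C/A), 21 (C/T), 24 (A/G).
p = 6/33 = 0.181818.
d = −0.75 · ln(1 − (4/3)·0.181818) = −0.75 · ln(0.757576) = −0.75 · (-0.277631) = 0.2082.

0.2082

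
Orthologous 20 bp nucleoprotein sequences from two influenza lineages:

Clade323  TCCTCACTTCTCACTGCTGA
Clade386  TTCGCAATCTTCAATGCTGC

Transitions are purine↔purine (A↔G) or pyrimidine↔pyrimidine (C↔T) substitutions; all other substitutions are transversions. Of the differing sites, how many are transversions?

4

Mismatches occur at site 2 (C/T, transition), site 4 (T/G, transversion), site 7 (C/A, transversion), site 9 (T/C, transition), site 10 (C/T, transition), site 14 (C/A, transversion), site 20 (A/C, transversion).
Of the 7 differences, 3 transitions and 4 transversions, so the answer is 4.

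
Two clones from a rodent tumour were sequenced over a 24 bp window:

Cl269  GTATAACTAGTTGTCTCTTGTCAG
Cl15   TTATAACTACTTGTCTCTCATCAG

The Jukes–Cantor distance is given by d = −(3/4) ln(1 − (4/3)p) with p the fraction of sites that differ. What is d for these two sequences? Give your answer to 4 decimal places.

Differing sites — 1:G/T; 10:G/C; 19:T/C; 20:G/A.
p = 4/24 = 0.166667.
d = −0.75 · ln(1 − (4/3)·0.166667) = −0.75 · ln(0.777777) = −0.75 · (-0.251315) = 0.1885.

0.1885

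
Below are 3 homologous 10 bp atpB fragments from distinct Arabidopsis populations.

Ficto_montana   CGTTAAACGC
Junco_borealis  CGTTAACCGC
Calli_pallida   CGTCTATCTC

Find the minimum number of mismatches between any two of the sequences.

Pairwise Hamming distances:
  Ficto_montana vs Junco_borealis: 1
  Ficto_montana vs Calli_pallida: 4
  Junco_borealis vs Calli_pallida: 4
The smallest is 1, between Ficto_montana and Junco_borealis.

1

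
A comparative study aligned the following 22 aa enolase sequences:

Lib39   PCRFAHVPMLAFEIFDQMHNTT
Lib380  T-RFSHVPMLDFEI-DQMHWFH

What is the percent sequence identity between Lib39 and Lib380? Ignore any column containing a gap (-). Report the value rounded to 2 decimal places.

Excluding the 2 gap columns leaves 20 comparable sites.
Mismatches occur at site 1 (P/T), site 5 (A/S), site 11 (A/D), site 20 (N/W), site 21 (T/F), site 22 (T/H).
14 of the 20 comparable sites match, so the percent identity is 14/20 × 100 = 70.00%.

70.00%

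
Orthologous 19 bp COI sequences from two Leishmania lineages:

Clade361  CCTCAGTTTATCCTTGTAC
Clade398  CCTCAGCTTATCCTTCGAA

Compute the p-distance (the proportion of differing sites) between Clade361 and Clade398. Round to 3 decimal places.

Mismatches occur at site 7 (T/C), site 16 (G/C), site 17 (T/G), site 19 (C/A).
There are 4 differences over 19 sites, so p = 4/19 = 0.211.

0.211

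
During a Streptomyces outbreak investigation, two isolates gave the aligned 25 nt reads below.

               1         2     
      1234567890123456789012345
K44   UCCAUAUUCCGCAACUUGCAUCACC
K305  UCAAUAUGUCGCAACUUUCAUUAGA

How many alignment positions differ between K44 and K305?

7

Mismatches occur at site 3 (C↔A), site 8 (U↔G), site 9 (C↔U), site 18 (G↔U), site 22 (C↔U), site 24 (C↔G), site 25 (C↔A).
That gives 7 mismatches out of 25 aligned sites, so the Hamming distance is 7.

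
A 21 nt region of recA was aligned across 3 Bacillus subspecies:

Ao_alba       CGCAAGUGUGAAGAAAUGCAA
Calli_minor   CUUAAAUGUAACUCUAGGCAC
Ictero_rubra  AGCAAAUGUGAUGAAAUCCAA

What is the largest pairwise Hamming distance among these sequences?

Pairwise Hamming distances:
  Ao_alba vs Calli_minor: 10
  Ao_alba vs Ictero_rubra: 4
  Calli_minor vs Ictero_rubra: 11
The largest is 11, between Calli_minor and Ictero_rubra.

11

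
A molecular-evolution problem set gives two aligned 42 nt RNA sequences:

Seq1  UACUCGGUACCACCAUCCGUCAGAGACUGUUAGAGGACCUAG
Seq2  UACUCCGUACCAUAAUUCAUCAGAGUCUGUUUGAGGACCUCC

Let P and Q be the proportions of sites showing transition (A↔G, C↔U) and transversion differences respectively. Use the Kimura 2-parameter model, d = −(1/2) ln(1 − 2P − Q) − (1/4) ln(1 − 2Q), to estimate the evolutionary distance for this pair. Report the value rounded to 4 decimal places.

Mismatches occur at site 6 (G/C, transversion), site 13 (C/U, transition), site 14 (C/A, transversion), site 17 (C/U, transition), site 19 (G/A, transition), site 26 (A/U, transversion), site 32 (A/U, transversion), site 41 (A/C, transversion), site 42 (G/C, transversion).
Of the 9 differences, 3 transitions and 6 transversions over 42 sites: P = 3/42 = 0.071429, Q = 6/42 = 0.142857.
d = −0.5·ln(0.714285) − 0.25·ln(0.714286) = −0.5·(-0.336473) − 0.25·(-0.336472) = 0.2524.

0.2524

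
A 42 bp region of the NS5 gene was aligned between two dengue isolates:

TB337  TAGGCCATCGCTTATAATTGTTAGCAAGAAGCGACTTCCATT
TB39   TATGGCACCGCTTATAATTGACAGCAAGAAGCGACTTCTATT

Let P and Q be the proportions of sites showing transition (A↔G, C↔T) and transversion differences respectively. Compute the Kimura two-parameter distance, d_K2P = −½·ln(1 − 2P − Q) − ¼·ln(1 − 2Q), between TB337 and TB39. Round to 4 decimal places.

0.1591

The sequences differ at positions 3 (G/T, transversion), 5 (C/G, transversion), 8 (T/C, transition), 21 (T/A, transversion), 22 (T/C, transition), 39 (C/T, transition).
Of the 6 differences, 3 transitions and 3 transversions over 42 sites: P = 3/42 = 0.071429, Q = 3/42 = 0.071429.
d = −0.5·ln(0.785713) − 0.25·ln(0.857142) = −0.5·(-0.241164) − 0.25·(-0.154152) = 0.1591.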